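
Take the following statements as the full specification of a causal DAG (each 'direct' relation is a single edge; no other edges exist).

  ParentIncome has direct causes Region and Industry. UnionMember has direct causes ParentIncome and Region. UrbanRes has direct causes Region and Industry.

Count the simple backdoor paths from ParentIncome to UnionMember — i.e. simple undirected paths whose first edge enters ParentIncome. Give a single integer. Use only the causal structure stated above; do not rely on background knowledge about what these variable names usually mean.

A backdoor path from ParentIncome to UnionMember is any simple undirected path whose first edge points into ParentIncome (i.e. leaves ParentIncome via a parent).
Parents of ParentIncome: {Industry, Region}.
Enumerating:
  P1: ParentIncome <- Industry -> UrbanRes <- Region -> UnionMember
  P2: ParentIncome <- Region -> UnionMember
That exhausts the simple backdoor paths. Count: 2.

2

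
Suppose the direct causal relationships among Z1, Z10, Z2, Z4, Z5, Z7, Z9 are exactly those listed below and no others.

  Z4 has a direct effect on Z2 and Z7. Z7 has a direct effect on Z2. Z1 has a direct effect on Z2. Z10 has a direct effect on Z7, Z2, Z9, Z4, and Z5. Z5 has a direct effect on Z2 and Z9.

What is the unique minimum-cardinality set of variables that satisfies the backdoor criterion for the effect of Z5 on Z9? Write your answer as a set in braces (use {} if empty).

{Z10}

Variables eligible for adjustment (non-descendants of Z5, excluding Z5 and Z9): {Z1, Z10, Z4, Z7}.
Backdoor paths from Z5 to Z9:
  P1: Z5 <- Z10 -> Z9
The empty set is not sufficient: P1 (Z5 <- Z10 -> Z9) has no collider blocking it and no conditioned non-collider, so it is open.
Try {Z10}:
  P1: blocked at fork node Z10 ∈ conditioning set.
{Z10} contains no descendant of Z5 and blocks every backdoor path.
No other singleton works — e.g. {Z1} leaves P1 open — so {Z10} is the unique smallest valid adjustment set.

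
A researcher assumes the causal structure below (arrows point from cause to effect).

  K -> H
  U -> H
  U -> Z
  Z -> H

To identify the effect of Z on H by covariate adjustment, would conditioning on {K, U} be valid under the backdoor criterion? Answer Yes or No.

Backdoor paths from Z to H (paths whose first edge points into Z):
  P1: Z <- U -> H
Condition 1 (no descendant of Z in the set): holds — descendants of Z are {H}; none are in {K, U}.
Condition 2 (every backdoor path blocked by {K, U}):
  P1: blocked at fork node U ∈ conditioning set.
{K, U} satisfies the backdoor criterion.

Yes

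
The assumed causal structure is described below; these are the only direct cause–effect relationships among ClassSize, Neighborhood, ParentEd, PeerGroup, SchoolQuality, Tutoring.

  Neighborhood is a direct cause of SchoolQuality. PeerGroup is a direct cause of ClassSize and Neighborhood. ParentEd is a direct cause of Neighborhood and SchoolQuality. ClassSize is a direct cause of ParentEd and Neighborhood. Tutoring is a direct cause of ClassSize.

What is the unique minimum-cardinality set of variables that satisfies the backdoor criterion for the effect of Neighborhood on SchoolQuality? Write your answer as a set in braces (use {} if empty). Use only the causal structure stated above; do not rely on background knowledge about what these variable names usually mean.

{ParentEd}

Variables eligible for adjustment (non-descendants of Neighborhood, excluding Neighborhood and SchoolQuality): {ClassSize, ParentEd, PeerGroup, Tutoring}.
Backdoor paths from Neighborhood to SchoolQuality:
  P1: Neighborhood <- PeerGroup -> ClassSize -> ParentEd -> SchoolQuality
  P2: Neighborhood <- ClassSize -> ParentEd -> SchoolQuality
  P3: Neighborhood <- ParentEd -> SchoolQuality
The empty set is not sufficient: P1 (Neighborhood <- PeerGroup -> ClassSize -> ParentEd -> SchoolQuality) has no collider blocking it and no conditioned non-collider, so it is open.
Try {ParentEd}:
  P1: blocked at chain node ParentEd ∈ conditioning set.
  P2: blocked at chain node ParentEd ∈ conditioning set.
  P3: blocked at fork node ParentEd ∈ conditioning set.
{ParentEd} contains no descendant of Neighborhood and blocks every backdoor path.
No other singleton works — e.g. {PeerGroup} leaves P2 open — so {ParentEd} is the unique smallest valid adjustment set.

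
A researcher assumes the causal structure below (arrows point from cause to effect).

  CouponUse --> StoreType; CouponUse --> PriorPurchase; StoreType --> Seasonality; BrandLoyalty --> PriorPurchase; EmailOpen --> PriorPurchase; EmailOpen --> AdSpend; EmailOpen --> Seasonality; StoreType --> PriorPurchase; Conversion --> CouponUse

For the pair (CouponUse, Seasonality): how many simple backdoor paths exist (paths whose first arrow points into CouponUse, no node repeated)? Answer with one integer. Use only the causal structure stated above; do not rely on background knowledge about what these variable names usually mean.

A backdoor path from CouponUse to Seasonality is any simple undirected path whose first edge points into CouponUse (i.e. leaves CouponUse via a parent).
Parents of CouponUse: {Conversion}.
No simple path from any parent of CouponUse reaches Seasonality without revisiting CouponUse, so there are no backdoor paths.

0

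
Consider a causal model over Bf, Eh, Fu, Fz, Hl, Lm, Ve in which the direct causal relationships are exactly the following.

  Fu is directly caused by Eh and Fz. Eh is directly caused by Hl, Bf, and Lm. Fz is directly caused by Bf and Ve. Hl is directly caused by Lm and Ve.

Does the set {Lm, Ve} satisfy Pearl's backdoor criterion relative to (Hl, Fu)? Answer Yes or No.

Yes

Backdoor paths from Hl to Fu (paths whose first edge points into Hl):
  P1: Hl <- Ve -> Fz <- Bf -> Eh -> Fu
  P2: Hl <- Ve -> Fz -> Fu
  P3: Hl <- Lm -> Eh <- Bf -> Fz -> Fu
  P4: Hl <- Lm -> Eh -> Fu
Condition 1 (no descendant of Hl in the set): holds — descendants of Hl are {Eh, Fu}; none are in {Lm, Ve}.
Condition 2 (every backdoor path blocked by {Lm, Ve}):
  P1: blocked at fork node Ve ∈ conditioning set.
  P2: blocked at fork node Ve ∈ conditioning set.
  P3: blocked at fork node Lm ∈ conditioning set.
  P4: blocked at fork node Lm ∈ conditioning set.
{Lm, Ve} satisfies the backdoor criterion.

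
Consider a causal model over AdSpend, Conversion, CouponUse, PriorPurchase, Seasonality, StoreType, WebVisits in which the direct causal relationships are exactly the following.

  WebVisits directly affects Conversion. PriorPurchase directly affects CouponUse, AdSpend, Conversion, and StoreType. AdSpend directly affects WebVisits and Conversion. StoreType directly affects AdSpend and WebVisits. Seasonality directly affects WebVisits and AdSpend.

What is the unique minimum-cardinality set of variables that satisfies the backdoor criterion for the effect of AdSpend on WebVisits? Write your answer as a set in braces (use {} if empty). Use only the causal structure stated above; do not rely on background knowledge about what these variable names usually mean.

{Seasonality, StoreType}

Variables eligible for adjustment (non-descendants of AdSpend, excluding AdSpend and WebVisits): {CouponUse, PriorPurchase, Seasonality, StoreType}.
Backdoor paths from AdSpend to WebVisits:
  P1: AdSpend <- PriorPurchase -> StoreType -> WebVisits
  P2: AdSpend <- PriorPurchase -> Conversion <- WebVisits
  P3: AdSpend <- Seasonality -> WebVisits
  P4: AdSpend <- StoreType <- PriorPurchase -> Conversion <- WebVisits
  P5: AdSpend <- StoreType -> WebVisits
The empty set is not sufficient: P1 (AdSpend <- PriorPurchase -> StoreType -> WebVisits) has no collider blocking it and no conditioned non-collider, so it is open.
Try {Seasonality, StoreType}:
  P1: blocked at chain node StoreType ∈ conditioning set.
  P2: blocked at collider Conversion (neither it nor any descendant is in the conditioning set).
  P3: blocked at fork node Seasonality ∈ conditioning set.
  P4: blocked at chain node StoreType ∈ conditioning set.
  P5: blocked at fork node StoreType ∈ conditioning set.
{Seasonality, StoreType} contains no descendant of AdSpend and blocks every backdoor path.
Every element of {Seasonality, StoreType} is needed (dropping Seasonality leaves P3 open; dropping StoreType leaves P1 open), so no proper subset is valid.
Among all size-2 subsets of the eligible variables, only {Seasonality, StoreType} blocks every backdoor path, so it is the unique smallest valid adjustment set.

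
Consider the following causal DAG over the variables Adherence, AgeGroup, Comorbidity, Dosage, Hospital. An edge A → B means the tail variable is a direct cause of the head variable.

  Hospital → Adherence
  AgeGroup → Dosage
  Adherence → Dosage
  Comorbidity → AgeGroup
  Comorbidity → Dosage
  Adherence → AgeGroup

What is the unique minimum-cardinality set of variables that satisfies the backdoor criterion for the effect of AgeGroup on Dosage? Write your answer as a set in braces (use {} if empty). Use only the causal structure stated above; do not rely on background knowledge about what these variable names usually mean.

Variables eligible for adjustment (non-descendants of AgeGroup, excluding AgeGroup and Dosage): {Adherence, Comorbidity, Hospital}.
Backdoor paths from AgeGroup to Dosage:
  P1: AgeGroup <- Comorbidity -> Dosage
  P2: AgeGroup <- Adherence -> Dosage
The empty set is not sufficient: P1 (AgeGroup <- Comorbidity -> Dosage) has no collider blocking it and no conditioned non-collider, so it is open.
Try {Adherence, Comorbidity}:
  P1: blocked at fork node Comorbidity ∈ conditioning set.
  P2: blocked at fork node Adherence ∈ conditioning set.
{Adherence, Comorbidity} contains no descendant of AgeGroup and blocks every backdoor path.
Every element of {Adherence, Comorbidity} is needed (dropping Adherence leaves P2 open; dropping Comorbidity leaves P1 open), so no proper subset is valid.
Among all size-2 subsets of the eligible variables, only {Adherence, Comorbidity} blocks every backdoor path, so it is the unique smallest valid adjustment set.

{Adherence, Comorbidity}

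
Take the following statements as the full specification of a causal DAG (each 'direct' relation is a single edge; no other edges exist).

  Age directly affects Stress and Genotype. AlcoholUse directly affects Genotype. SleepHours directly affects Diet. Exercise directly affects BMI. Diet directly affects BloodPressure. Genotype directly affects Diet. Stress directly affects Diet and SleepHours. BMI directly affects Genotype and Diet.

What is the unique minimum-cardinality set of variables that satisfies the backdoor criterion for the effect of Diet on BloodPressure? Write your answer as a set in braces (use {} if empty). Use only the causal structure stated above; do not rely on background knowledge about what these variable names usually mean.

{}

Variables eligible for adjustment (non-descendants of Diet, excluding Diet and BloodPressure): {Age, AlcoholUse, BMI, Exercise, Genotype, SleepHours, Stress}.
Backdoor paths from Diet to BloodPressure:
  (none)
With no backdoor paths the empty set already satisfies the criterion, and it is trivially minimal.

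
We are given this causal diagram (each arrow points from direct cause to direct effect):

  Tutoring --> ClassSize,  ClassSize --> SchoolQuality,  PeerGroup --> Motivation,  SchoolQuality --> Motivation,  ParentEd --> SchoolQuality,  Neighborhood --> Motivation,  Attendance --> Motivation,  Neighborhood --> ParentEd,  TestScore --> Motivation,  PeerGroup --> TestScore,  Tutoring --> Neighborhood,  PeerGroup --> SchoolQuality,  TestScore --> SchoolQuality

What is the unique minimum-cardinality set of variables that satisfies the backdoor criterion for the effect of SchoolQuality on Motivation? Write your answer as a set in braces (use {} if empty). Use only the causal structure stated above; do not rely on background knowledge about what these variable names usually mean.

{Neighborhood, PeerGroup, TestScore}

Variables eligible for adjustment (non-descendants of SchoolQuality, excluding SchoolQuality and Motivation): {Attendance, ClassSize, Neighborhood, ParentEd, PeerGroup, TestScore, Tutoring}.
Backdoor paths from SchoolQuality to Motivation:
  P1: SchoolQuality <- PeerGroup -> TestScore -> Motivation
  P2: SchoolQuality <- PeerGroup -> Motivation
  P3: SchoolQuality <- TestScore <- PeerGroup -> Motivation
  P4: SchoolQuality <- TestScore -> Motivation
  P5: SchoolQuality <- ClassSize <- Tutoring -> Neighborhood -> Motivation
  P6: SchoolQuality <- ParentEd <- Neighborhood -> Motivation
The empty set is not sufficient: P1 (SchoolQuality <- PeerGroup -> TestScore -> Motivation) has no collider blocking it and no conditioned non-collider, so it is open.
Try {Neighborhood, PeerGroup, TestScore}:
  P1: blocked at fork node PeerGroup ∈ conditioning set.
  P2: blocked at fork node PeerGroup ∈ conditioning set.
  P3: blocked at chain node TestScore ∈ conditioning set.
  P4: blocked at fork node TestScore ∈ conditioning set.
  P5: blocked at chain node Neighborhood ∈ conditioning set.
  P6: blocked at fork node Neighborhood ∈ conditioning set.
{Neighborhood, PeerGroup, TestScore} contains no descendant of SchoolQuality and blocks every backdoor path.
Every element of {Neighborhood, PeerGroup, TestScore} is needed (dropping Neighborhood leaves P5 open; dropping PeerGroup leaves P2 open; dropping TestScore leaves P4 open), so no proper subset is valid.
Among all size-3 subsets of the eligible variables, only {Neighborhood, PeerGroup, TestScore} blocks every backdoor path, so it is the unique smallest valid adjustment set.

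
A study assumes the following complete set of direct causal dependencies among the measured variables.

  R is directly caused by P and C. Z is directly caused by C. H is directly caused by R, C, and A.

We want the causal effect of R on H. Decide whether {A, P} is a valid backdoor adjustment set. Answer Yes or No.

Backdoor paths from R to H (paths whose first edge points into R):
  P1: R <- C -> H
Condition 1 (no descendant of R in the set): holds — descendants of R are {H}; none are in {A, P}.
Condition 2 (every backdoor path blocked by {A, P}):
  P1: open — no interior node is in the conditioning set.
{A, P} does not satisfy the backdoor criterion.

No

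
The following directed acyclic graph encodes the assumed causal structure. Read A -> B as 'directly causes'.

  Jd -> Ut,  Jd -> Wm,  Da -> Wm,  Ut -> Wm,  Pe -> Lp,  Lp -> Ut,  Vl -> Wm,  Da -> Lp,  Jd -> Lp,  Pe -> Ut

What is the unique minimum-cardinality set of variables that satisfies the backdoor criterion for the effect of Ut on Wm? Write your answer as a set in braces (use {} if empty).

{Da, Jd}

Variables eligible for adjustment (non-descendants of Ut, excluding Ut and Wm): {Da, Jd, Lp, Pe, Vl}.
Backdoor paths from Ut to Wm:
  P1: Ut <- Jd -> Lp <- Da -> Wm
  P2: Ut <- Jd -> Wm
  P3: Ut <- Pe -> Lp <- Jd -> Wm
  P4: Ut <- Pe -> Lp <- Da -> Wm
  P5: Ut <- Lp <- Jd -> Wm
  P6: Ut <- Lp <- Da -> Wm
The empty set is not sufficient: P2 (Ut <- Jd -> Wm) has no collider blocking it and no conditioned non-collider, so it is open.
Try {Da, Jd}:
  P1: blocked at fork node Jd ∈ conditioning set.
  P2: blocked at fork node Jd ∈ conditioning set.
  P3: blocked at collider Lp (neither it nor any descendant is in the conditioning set).
  P4: blocked at collider Lp (neither it nor any descendant is in the conditioning set).
  P5: blocked at fork node Jd ∈ conditioning set.
  P6: blocked at fork node Da ∈ conditioning set.
{Da, Jd} contains no descendant of Ut and blocks every backdoor path.
Every element of {Da, Jd} is needed (dropping Da leaves P6 open; dropping Jd leaves P2 open), so no proper subset is valid.
Among all size-2 subsets of the eligible variables, only {Da, Jd} blocks every backdoor path, so it is the unique smallest valid adjustment set.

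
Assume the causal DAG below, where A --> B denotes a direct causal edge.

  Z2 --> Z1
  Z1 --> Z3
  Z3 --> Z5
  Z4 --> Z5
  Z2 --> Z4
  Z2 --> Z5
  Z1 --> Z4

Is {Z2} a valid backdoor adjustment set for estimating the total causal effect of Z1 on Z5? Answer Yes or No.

Yes

Backdoor paths from Z1 to Z5 (paths whose first edge points into Z1):
  P1: Z1 <- Z2 -> Z4 -> Z5
  P2: Z1 <- Z2 -> Z5
Condition 1 (no descendant of Z1 in the set): holds — descendants of Z1 are {Z3, Z4, Z5}; none are in {Z2}.
Condition 2 (every backdoor path blocked by {Z2}):
  P1: blocked at fork node Z2 ∈ conditioning set.
  P2: blocked at fork node Z2 ∈ conditioning set.
{Z2} satisfies the backdoor criterion.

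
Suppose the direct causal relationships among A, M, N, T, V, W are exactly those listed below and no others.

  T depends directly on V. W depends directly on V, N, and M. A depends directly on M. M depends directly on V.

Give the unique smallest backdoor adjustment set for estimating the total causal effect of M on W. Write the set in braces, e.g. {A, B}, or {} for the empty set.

Variables eligible for adjustment (non-descendants of M, excluding M and W): {N, T, V}.
Backdoor paths from M to W:
  P1: M <- V -> W
The empty set is not sufficient: P1 (M <- V -> W) has no collider blocking it and no conditioned non-collider, so it is open.
Try {V}:
  P1: blocked at fork node V ∈ conditioning set.
{V} contains no descendant of M and blocks every backdoor path.
No other singleton works — e.g. {N} leaves P1 open — so {V} is the unique smallest valid adjustment set.

{V}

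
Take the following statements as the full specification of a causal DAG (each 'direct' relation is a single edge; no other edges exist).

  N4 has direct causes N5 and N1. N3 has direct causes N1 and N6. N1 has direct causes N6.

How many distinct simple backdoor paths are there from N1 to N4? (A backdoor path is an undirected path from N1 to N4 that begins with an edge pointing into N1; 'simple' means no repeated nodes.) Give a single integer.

A backdoor path from N1 to N4 is any simple undirected path whose first edge points into N1 (i.e. leaves N1 via a parent).
Parents of N1: {N6}.
No simple path from any parent of N1 reaches N4 without revisiting N1, so there are no backdoor paths.

0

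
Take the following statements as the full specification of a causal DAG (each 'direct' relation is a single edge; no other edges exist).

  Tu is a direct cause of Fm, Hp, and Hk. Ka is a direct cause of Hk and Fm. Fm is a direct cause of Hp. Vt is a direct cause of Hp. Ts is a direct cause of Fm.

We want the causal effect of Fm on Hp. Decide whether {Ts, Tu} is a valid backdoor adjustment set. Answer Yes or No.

Backdoor paths from Fm to Hp (paths whose first edge points into Fm):
  P1: Fm <- Ka -> Hk <- Tu -> Hp
  P2: Fm <- Tu -> Hp
Condition 1 (no descendant of Fm in the set): holds — descendants of Fm are {Hp}; none are in {Ts, Tu}.
Condition 2 (every backdoor path blocked by {Ts, Tu}):
  P1: blocked at collider Hk (neither it nor any descendant is in the conditioning set).
  P2: blocked at fork node Tu ∈ conditioning set.
{Ts, Tu} satisfies the backdoor criterion.

Yes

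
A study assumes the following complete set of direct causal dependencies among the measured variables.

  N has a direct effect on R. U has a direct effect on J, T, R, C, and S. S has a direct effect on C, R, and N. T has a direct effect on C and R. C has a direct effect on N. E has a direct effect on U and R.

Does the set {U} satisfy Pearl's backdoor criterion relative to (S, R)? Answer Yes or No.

Backdoor paths from S to R (paths whose first edge points into S):
  P1: S <- U <- E -> R
  P2: S <- U -> T -> C -> N -> R
  P3: S <- U -> T -> R
  P4: S <- U -> C <- T -> R
  P5: S <- U -> C -> N -> R
  P6: S <- U -> R
Condition 1 (no descendant of S in the set): holds — descendants of S are {C, N, R}; none are in {U}.
Condition 2 (every backdoor path blocked by {U}):
  P1: blocked at chain node U ∈ conditioning set.
  P2: blocked at fork node U ∈ conditioning set.
  P3: blocked at fork node U ∈ conditioning set.
  P4: blocked at fork node U ∈ conditioning set.
  P5: blocked at fork node U ∈ conditioning set.
  P6: blocked at fork node U ∈ conditioning set.
{U} satisfies the backdoor criterion.

Yes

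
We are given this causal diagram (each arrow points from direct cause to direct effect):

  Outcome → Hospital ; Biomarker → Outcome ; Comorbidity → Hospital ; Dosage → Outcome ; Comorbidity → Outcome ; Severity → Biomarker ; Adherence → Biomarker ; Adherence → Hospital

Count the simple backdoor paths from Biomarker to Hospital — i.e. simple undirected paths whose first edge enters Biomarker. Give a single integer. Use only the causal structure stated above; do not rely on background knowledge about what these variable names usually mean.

A backdoor path from Biomarker to Hospital is any simple undirected path whose first edge points into Biomarker (i.e. leaves Biomarker via a parent).
Parents of Biomarker: {Adherence, Severity}.
Enumerating:
  P1: Biomarker <- Adherence -> Hospital
That exhausts the simple backdoor paths. Count: 1.

1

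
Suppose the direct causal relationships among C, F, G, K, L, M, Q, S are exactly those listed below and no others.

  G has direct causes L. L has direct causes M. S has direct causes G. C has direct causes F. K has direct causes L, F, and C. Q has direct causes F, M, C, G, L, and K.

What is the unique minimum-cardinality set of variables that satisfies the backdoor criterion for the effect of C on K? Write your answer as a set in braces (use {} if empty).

{F}

Variables eligible for adjustment (non-descendants of C, excluding C and K): {F, G, L, M, S}.
Backdoor paths from C to K:
  P1: C <- F -> K
  P2: C <- F -> Q <- M -> L -> K
  P3: C <- F -> Q <- L -> K
  P4: C <- F -> Q <- G <- L -> K
  P5: C <- F -> Q <- K
The empty set is not sufficient: P1 (C <- F -> K) has no collider blocking it and no conditioned non-collider, so it is open.
Try {F}:
  P1: blocked at fork node F ∈ conditioning set.
  P2: blocked at fork node F ∈ conditioning set.
  P3: blocked at fork node F ∈ conditioning set.
  P4: blocked at fork node F ∈ conditioning set.
  P5: blocked at fork node F ∈ conditioning set.
{F} contains no descendant of C and blocks every backdoor path.
No other singleton works — e.g. {M} leaves P1 open — so {F} is the unique smallest valid adjustment set.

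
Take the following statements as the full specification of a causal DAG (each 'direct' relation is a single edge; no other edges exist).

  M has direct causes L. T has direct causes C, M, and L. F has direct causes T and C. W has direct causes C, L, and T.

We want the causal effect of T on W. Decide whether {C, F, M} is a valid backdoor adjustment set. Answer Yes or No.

No

Backdoor paths from T to W (paths whose first edge points into T):
  P1: T <- C -> W
  P2: T <- L -> W
  P3: T <- M <- L -> W
Condition 1 (no descendant of T in the set): FAILS — F is a descendant of T.
Condition 2 (every backdoor path blocked by {C, F, M}):
  P1: blocked at fork node C ∈ conditioning set.
  P2: open — no interior node is in the conditioning set.
  P3: blocked at chain node M ∈ conditioning set.
{C, F, M} does not satisfy the backdoor criterion.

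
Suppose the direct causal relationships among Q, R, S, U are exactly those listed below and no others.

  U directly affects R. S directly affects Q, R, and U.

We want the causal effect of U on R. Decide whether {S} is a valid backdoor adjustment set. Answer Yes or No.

Backdoor paths from U to R (paths whose first edge points into U):
  P1: U <- S -> R
Condition 1 (no descendant of U in the set): holds — descendants of U are {R}; none are in {S}.
Condition 2 (every backdoor path blocked by {S}):
  P1: blocked at fork node S ∈ conditioning set.
{S} satisfies the backdoor criterion.

Yes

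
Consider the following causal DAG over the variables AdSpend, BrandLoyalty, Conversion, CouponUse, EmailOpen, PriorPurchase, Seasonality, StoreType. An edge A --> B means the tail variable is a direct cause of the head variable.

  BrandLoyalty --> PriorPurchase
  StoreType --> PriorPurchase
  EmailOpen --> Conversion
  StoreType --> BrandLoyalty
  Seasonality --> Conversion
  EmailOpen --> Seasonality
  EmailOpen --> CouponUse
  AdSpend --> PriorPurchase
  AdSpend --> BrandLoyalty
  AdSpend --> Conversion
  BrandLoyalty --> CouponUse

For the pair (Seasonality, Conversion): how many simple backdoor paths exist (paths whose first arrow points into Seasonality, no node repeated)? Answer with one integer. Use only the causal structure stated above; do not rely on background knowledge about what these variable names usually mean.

A backdoor path from Seasonality to Conversion is any simple undirected path whose first edge points into Seasonality (i.e. leaves Seasonality via a parent).
Parents of Seasonality: {EmailOpen}.
Enumerating:
  P1: Seasonality <- EmailOpen -> CouponUse <- BrandLoyalty <- StoreType -> PriorPurchase <- AdSpend -> Conversion
  P2: Seasonality <- EmailOpen -> CouponUse <- BrandLoyalty <- AdSpend -> Conversion
  P3: Seasonality <- EmailOpen -> CouponUse <- BrandLoyalty -> PriorPurchase <- AdSpend -> Conversion
  P4: Seasonality <- EmailOpen -> Conversion
That exhausts the simple backdoor paths. Count: 4.

4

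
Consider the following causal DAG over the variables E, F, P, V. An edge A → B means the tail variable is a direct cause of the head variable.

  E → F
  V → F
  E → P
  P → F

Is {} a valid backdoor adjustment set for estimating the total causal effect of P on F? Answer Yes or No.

No

Backdoor paths from P to F (paths whose first edge points into P):
  P1: P <- E -> F
Condition 1 (no descendant of P in the set): holds — descendants of P are {F}; none are in {}.
Condition 2 (every backdoor path blocked by {}):
  P1: open — no interior node is in the conditioning set.
{} does not satisfy the backdoor criterion.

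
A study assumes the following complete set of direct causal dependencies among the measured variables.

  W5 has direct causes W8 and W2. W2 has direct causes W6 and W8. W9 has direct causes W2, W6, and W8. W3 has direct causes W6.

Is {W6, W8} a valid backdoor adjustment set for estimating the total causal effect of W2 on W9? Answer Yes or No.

Backdoor paths from W2 to W9 (paths whose first edge points into W2):
  P1: W2 <- W8 -> W9
  P2: W2 <- W6 -> W9
Condition 1 (no descendant of W2 in the set): holds — descendants of W2 are {W5, W9}; none are in {W6, W8}.
Condition 2 (every backdoor path blocked by {W6, W8}):
  P1: blocked at fork node W8 ∈ conditioning set.
  P2: blocked at fork node W6 ∈ conditioning set.
{W6, W8} satisfies the backdoor criterion.

Yes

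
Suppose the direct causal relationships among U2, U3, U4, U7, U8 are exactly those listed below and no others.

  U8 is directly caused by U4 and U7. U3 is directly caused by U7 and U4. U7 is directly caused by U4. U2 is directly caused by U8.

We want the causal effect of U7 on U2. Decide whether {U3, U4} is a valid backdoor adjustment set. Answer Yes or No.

Backdoor paths from U7 to U2 (paths whose first edge points into U7):
  P1: U7 <- U4 -> U8 -> U2
Condition 1 (no descendant of U7 in the set): FAILS — U3 is a descendant of U7.
Condition 2 (every backdoor path blocked by {U3, U4}):
  P1: blocked at fork node U4 ∈ conditioning set.
{U3, U4} does not satisfy the backdoor criterion.

No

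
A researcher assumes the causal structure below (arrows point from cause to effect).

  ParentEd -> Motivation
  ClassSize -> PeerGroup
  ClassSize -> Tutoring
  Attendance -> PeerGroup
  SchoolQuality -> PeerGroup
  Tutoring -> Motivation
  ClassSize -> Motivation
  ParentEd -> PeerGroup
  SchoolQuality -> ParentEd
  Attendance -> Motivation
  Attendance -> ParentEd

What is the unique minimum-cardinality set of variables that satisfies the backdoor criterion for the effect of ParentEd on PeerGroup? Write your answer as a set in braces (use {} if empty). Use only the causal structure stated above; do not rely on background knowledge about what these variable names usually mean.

Variables eligible for adjustment (non-descendants of ParentEd, excluding ParentEd and PeerGroup): {Attendance, ClassSize, SchoolQuality, Tutoring}.
Backdoor paths from ParentEd to PeerGroup:
  P1: ParentEd <- SchoolQuality -> PeerGroup
  P2: ParentEd <- Attendance -> Motivation <- ClassSize -> PeerGroup
  P3: ParentEd <- Attendance -> Motivation <- Tutoring <- ClassSize -> PeerGroup
  P4: ParentEd <- Attendance -> PeerGroup
The empty set is not sufficient: P1 (ParentEd <- SchoolQuality -> PeerGroup) has no collider blocking it and no conditioned non-collider, so it is open.
Try {Attendance, SchoolQuality}:
  P1: blocked at fork node SchoolQuality ∈ conditioning set.
  P2: blocked at fork node Attendance ∈ conditioning set.
  P3: blocked at fork node Attendance ∈ conditioning set.
  P4: blocked at fork node Attendance ∈ conditioning set.
{Attendance, SchoolQuality} contains no descendant of ParentEd and blocks every backdoor path.
Every element of {Attendance, SchoolQuality} is needed (dropping Attendance leaves P4 open; dropping SchoolQuality leaves P1 open), so no proper subset is valid.
Among all size-2 subsets of the eligible variables, only {Attendance, SchoolQuality} blocks every backdoor path, so it is the unique smallest valid adjustment set.

{Attendance, SchoolQuality}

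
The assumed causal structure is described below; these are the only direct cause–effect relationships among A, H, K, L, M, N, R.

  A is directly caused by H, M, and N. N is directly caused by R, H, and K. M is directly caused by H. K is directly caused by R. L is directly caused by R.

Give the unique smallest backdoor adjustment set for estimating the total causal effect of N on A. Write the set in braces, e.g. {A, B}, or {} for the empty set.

Variables eligible for adjustment (non-descendants of N, excluding N and A): {H, K, L, M, R}.
Backdoor paths from N to A:
  P1: N <- H -> M -> A
  P2: N <- H -> A
The empty set is not sufficient: P1 (N <- H -> M -> A) has no collider blocking it and no conditioned non-collider, so it is open.
Try {H}:
  P1: blocked at fork node H ∈ conditioning set.
  P2: blocked at fork node H ∈ conditioning set.
{H} contains no descendant of N and blocks every backdoor path.
No other singleton works — e.g. {R} leaves P1 open — so {H} is the unique smallest valid adjustment set.

{H}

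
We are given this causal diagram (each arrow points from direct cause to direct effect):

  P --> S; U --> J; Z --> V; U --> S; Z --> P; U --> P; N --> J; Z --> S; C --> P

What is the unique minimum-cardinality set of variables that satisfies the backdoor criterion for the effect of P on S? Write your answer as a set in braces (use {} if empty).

Variables eligible for adjustment (non-descendants of P, excluding P and S): {C, J, N, U, V, Z}.
Backdoor paths from P to S:
  P1: P <- U -> S
  P2: P <- Z -> S
The empty set is not sufficient: P1 (P <- U -> S) has no collider blocking it and no conditioned non-collider, so it is open.
Try {U, Z}:
  P1: blocked at fork node U ∈ conditioning set.
  P2: blocked at fork node Z ∈ conditioning set.
{U, Z} contains no descendant of P and blocks every backdoor path.
Every element of {U, Z} is needed (dropping U leaves P1 open; dropping Z leaves P2 open), so no proper subset is valid.
Among all size-2 subsets of the eligible variables, only {U, Z} blocks every backdoor path, so it is the unique smallest valid adjustment set.

{U, Z}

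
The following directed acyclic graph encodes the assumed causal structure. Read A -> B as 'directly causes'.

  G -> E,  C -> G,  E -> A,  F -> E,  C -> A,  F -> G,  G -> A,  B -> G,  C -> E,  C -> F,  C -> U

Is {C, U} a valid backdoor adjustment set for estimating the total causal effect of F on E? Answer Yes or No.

Backdoor paths from F to E (paths whose first edge points into F):
  P1: F <- C -> G -> E
  P2: F <- C -> G -> A <- E
  P3: F <- C -> E
  P4: F <- C -> A <- G -> E
  P5: F <- C -> A <- E
Condition 1 (no descendant of F in the set): holds — descendants of F are {A, E, G}; none are in {C, U}.
Condition 2 (every backdoor path blocked by {C, U}):
  P1: blocked at fork node C ∈ conditioning set.
  P2: blocked at fork node C ∈ conditioning set.
  P3: blocked at fork node C ∈ conditioning set.
  P4: blocked at fork node C ∈ conditioning set.
  P5: blocked at fork node C ∈ conditioning set.
{C, U} satisfies the backdoor criterion.

Yes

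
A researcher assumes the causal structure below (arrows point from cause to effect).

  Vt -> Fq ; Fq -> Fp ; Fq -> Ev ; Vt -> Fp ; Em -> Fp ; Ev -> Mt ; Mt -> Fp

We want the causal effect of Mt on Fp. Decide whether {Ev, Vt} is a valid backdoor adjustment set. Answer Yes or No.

Backdoor paths from Mt to Fp (paths whose first edge points into Mt):
  P1: Mt <- Ev <- Fq <- Vt -> Fp
  P2: Mt <- Ev <- Fq -> Fp
Condition 1 (no descendant of Mt in the set): holds — descendants of Mt are {Fp}; none are in {Ev, Vt}.
Condition 2 (every backdoor path blocked by {Ev, Vt}):
  P1: blocked at chain node Ev ∈ conditioning set.
  P2: blocked at chain node Ev ∈ conditioning set.
{Ev, Vt} satisfies the backdoor criterion.

Yes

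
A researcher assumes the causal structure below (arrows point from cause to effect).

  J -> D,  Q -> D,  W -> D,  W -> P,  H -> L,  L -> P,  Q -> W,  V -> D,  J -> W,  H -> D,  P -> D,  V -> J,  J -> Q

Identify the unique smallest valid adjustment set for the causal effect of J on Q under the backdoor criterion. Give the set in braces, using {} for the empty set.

{}

Variables eligible for adjustment (non-descendants of J, excluding J and Q): {H, L, V}.
Backdoor paths from J to Q:
  P1: J <- V -> D <- Q
  P2: J <- V -> D <- W <- Q
  P3: J <- V -> D <- H -> L -> P <- W <- Q
  P4: J <- V -> D <- P <- W <- Q
Each backdoor path contains an unconditioned collider, so every path is already blocked with the empty conditioning set:
  P1: blocked at collider D (neither it nor any descendant is in the conditioning set).
  P2: blocked at collider D (neither it nor any descendant is in the conditioning set).
  P3: blocked at collider D (neither it nor any descendant is in the conditioning set).
  P4: blocked at collider D (neither it nor any descendant is in the conditioning set).
The empty set is therefore the unique smallest valid set.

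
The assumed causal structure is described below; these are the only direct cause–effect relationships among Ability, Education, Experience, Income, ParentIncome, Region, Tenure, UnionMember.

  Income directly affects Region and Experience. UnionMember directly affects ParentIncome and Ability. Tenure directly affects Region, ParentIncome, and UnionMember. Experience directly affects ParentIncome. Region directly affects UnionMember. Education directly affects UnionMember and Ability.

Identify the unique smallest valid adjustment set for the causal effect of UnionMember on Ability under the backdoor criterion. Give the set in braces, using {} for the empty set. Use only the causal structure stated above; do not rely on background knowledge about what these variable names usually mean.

{Education}

Variables eligible for adjustment (non-descendants of UnionMember, excluding UnionMember and Ability): {Education, Experience, Income, Region, Tenure}.
Backdoor paths from UnionMember to Ability:
  P1: UnionMember <- Education -> Ability
The empty set is not sufficient: P1 (UnionMember <- Education -> Ability) has no collider blocking it and no conditioned non-collider, so it is open.
Try {Education}:
  P1: blocked at fork node Education ∈ conditioning set.
{Education} contains no descendant of UnionMember and blocks every backdoor path.
No other singleton works — e.g. {Tenure} leaves P1 open — so {Education} is the unique smallest valid adjustment set.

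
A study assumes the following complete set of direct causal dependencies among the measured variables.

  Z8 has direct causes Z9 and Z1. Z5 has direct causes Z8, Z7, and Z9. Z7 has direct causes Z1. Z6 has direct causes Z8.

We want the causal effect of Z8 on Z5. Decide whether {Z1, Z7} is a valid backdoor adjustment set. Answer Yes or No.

Backdoor paths from Z8 to Z5 (paths whose first edge points into Z8):
  P1: Z8 <- Z9 -> Z5
  P2: Z8 <- Z1 -> Z7 -> Z5
Condition 1 (no descendant of Z8 in the set): holds — descendants of Z8 are {Z5, Z6}; none are in {Z1, Z7}.
Condition 2 (every backdoor path blocked by {Z1, Z7}):
  P1: open — no interior node is in the conditioning set.
  P2: blocked at fork node Z1 ∈ conditioning set.
{Z1, Z7} does not satisfy the backdoor criterion.

No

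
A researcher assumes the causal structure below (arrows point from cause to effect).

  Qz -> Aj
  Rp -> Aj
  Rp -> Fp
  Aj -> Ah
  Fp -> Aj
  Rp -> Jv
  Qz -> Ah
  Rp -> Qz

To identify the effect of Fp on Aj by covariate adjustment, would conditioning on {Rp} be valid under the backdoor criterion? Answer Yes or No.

Backdoor paths from Fp to Aj (paths whose first edge points into Fp):
  P1: Fp <- Rp -> Qz -> Aj
  P2: Fp <- Rp -> Qz -> Ah <- Aj
  P3: Fp <- Rp -> Aj
Condition 1 (no descendant of Fp in the set): holds — descendants of Fp are {Ah, Aj}; none are in {Rp}.
Condition 2 (every backdoor path blocked by {Rp}):
  P1: blocked at fork node Rp ∈ conditioning set.
  P2: blocked at fork node Rp ∈ conditioning set.
  P3: blocked at fork node Rp ∈ conditioning set.
{Rp} satisfies the backdoor criterion.

Yes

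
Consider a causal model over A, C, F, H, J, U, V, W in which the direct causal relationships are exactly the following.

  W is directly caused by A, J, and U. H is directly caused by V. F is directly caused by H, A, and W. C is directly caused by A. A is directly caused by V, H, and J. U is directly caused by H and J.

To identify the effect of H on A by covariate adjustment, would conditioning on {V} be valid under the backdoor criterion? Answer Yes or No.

Yes

Backdoor paths from H to A (paths whose first edge points into H):
  P1: H <- V -> A
Condition 1 (no descendant of H in the set): holds — descendants of H are {A, C, F, U, W}; none are in {V}.
Condition 2 (every backdoor path blocked by {V}):
  P1: blocked at fork node V ∈ conditioning set.
{V} satisfies the backdoor criterion.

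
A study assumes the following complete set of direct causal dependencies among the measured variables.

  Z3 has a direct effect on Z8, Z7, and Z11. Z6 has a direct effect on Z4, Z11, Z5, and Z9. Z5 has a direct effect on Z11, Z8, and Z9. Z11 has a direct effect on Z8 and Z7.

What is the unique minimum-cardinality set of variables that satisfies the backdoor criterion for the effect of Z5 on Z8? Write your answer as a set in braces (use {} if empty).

Variables eligible for adjustment (non-descendants of Z5, excluding Z5 and Z8): {Z3, Z4, Z6}.
Backdoor paths from Z5 to Z8:
  P1: Z5 <- Z6 -> Z11 <- Z3 -> Z8
  P2: Z5 <- Z6 -> Z11 -> Z7 <- Z3 -> Z8
  P3: Z5 <- Z6 -> Z11 -> Z8
The empty set is not sufficient: P3 (Z5 <- Z6 -> Z11 -> Z8) has no collider blocking it and no conditioned non-collider, so it is open.
Try {Z6}:
  P1: blocked at fork node Z6 ∈ conditioning set.
  P2: blocked at fork node Z6 ∈ conditioning set.
  P3: blocked at fork node Z6 ∈ conditioning set.
{Z6} contains no descendant of Z5 and blocks every backdoor path.
No other singleton works — e.g. {Z3} leaves P3 open — so {Z6} is the unique smallest valid adjustment set.

{Z6}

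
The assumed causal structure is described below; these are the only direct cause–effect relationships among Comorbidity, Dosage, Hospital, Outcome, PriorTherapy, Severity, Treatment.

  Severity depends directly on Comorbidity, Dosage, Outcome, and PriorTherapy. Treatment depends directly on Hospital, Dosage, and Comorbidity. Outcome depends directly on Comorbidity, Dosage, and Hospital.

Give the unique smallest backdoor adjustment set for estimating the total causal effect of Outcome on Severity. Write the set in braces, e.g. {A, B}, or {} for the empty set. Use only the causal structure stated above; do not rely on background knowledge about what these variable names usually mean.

{Comorbidity, Dosage}

Variables eligible for adjustment (non-descendants of Outcome, excluding Outcome and Severity): {Comorbidity, Dosage, Hospital, PriorTherapy, Treatment}.
Backdoor paths from Outcome to Severity:
  P1: Outcome <- Hospital -> Treatment <- Comorbidity -> Severity
  P2: Outcome <- Hospital -> Treatment <- Dosage -> Severity
  P3: Outcome <- Comorbidity -> Severity
  P4: Outcome <- Comorbidity -> Treatment <- Dosage -> Severity
  P5: Outcome <- Dosage -> Severity
  P6: Outcome <- Dosage -> Treatment <- Comorbidity -> Severity
The empty set is not sufficient: P3 (Outcome <- Comorbidity -> Severity) has no collider blocking it and no conditioned non-collider, so it is open.
Try {Comorbidity, Dosage}:
  P1: blocked at collider Treatment (neither it nor any descendant is in the conditioning set).
  P2: blocked at collider Treatment (neither it nor any descendant is in the conditioning set).
  P3: blocked at fork node Comorbidity ∈ conditioning set.
  P4: blocked at fork node Comorbidity ∈ conditioning set.
  P5: blocked at fork node Dosage ∈ conditioning set.
  P6: blocked at fork node Dosage ∈ conditioning set.
{Comorbidity, Dosage} contains no descendant of Outcome and blocks every backdoor path.
Every element of {Comorbidity, Dosage} is needed (dropping Comorbidity leaves P3 open; dropping Dosage leaves P5 open), so no proper subset is valid.
Among all size-2 subsets of the eligible variables, only {Comorbidity, Dosage} blocks every backdoor path, so it is the unique smallest valid adjustment set.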